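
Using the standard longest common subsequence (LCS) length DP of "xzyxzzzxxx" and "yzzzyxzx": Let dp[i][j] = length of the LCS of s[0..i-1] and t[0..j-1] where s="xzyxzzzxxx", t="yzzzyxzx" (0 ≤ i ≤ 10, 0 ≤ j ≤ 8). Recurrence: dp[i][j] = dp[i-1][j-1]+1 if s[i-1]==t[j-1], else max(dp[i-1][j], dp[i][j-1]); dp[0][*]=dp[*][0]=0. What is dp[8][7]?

   ''  y  z  z  z  y  x  z  x
''  0  0  0  0  0  0  0  0  0
 x  0  0  0  0  0  0  1  1  1
 z  0  0  1  1  1  1  1  2  2
 y  0  1  1  1  1  2  2  2  2
 x  0  1  1  1  1  2  3  3  3
 z  0  1  2  2  2  2  3  4  4
 z  0  1  2  3  3  3  3  4  4
 z  0  1  2  3  4  4  4  4  4
 x  0  1  2  3  4  4  5  5  5
 x  0  1  2  3  4  4  5  5  6
 x  0  1  2  3  4  4  5  5  6

5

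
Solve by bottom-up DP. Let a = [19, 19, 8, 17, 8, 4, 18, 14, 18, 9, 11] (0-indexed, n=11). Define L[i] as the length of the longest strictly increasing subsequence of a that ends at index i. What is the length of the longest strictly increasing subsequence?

3

   i    0    1    2    3    4    5    6    7    8    9   10
a[i]   19   19    8   17    8    4   18   14   18    9   11
L[i]    1    1    1    2    1    1    3    2    3    2    3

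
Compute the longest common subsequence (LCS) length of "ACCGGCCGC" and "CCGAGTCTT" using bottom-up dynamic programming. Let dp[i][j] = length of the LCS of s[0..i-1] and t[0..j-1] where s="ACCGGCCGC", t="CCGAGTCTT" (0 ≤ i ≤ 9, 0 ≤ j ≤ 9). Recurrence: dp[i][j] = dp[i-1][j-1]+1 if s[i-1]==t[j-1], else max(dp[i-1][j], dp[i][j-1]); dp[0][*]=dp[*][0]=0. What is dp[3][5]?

   ''  C  C  G  A  G  T  C  T  T
''  0  0  0  0  0  0  0  0  0  0
 A  0  0  0  0  1  1  1  1  1  1
 C  0  1  1  1  1  1  1  2  2  2
 C  0  1  2  2  2  2  2  2  2  2
 G  0  1  2  3  3  3  3  3  3  3
 G  0  1  2  3  3  4  4  4  4  4
 C  0  1  2  3  3  4  4  5  5  5
 C  0  1  2  3  3  4  4  5  5  5
 G  0  1  2  3  3  4  4  5  5  5
 C  0  1  2  3  3  4  4  5  5  5

2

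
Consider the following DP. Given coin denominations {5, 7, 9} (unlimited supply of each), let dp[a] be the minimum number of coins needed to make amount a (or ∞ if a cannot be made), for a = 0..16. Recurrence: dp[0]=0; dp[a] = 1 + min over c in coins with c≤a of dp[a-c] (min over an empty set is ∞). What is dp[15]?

 a  0  1  2  3  4  5  6  7  8  9 10 11 12 13 14 15 16
dp  0  -  -  -  -  1  -  1  -  1  2  -  2  -  2  3  2
(- denotes ∞ / unreachable)

3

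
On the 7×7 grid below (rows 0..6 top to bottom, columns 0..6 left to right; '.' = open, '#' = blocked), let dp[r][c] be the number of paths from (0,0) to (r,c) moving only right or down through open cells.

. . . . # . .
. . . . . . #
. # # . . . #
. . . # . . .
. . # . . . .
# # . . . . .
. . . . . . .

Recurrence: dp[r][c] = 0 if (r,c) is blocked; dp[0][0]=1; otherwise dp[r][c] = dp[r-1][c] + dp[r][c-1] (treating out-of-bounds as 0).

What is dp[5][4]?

r\c   0   1   2   3   4   5   6
  0   1   1   1   1   0   0   0
  1   1   2   3   4   4   4   0
  2   1   0   0   4   8  12   0
  3   1   1   1   0   8  20  20
  4   1   2   0   0   8  28  48
  5   0   0   0   0   8  36  84
  6   0   0   0   0   8  44 128

8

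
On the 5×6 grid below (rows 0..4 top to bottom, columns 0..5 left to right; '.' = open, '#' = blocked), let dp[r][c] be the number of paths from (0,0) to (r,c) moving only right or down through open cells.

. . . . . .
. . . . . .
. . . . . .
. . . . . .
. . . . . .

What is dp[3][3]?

20

r\c   0   1   2   3   4   5
  0   1   1   1   1   1   1
  1   1   2   3   4   5   6
  2   1   3   6  10  15  21
  3   1   4  10  20  35  56
  4   1   5  15  35  70 126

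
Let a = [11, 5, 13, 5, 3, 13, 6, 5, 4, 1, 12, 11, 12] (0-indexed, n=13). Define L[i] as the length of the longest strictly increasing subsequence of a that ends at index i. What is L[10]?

   i    0    1    2    3    4    5    6    7    8    9   10   11   12
a[i]   11    5   13    5    3   13    6    5    4    1   12   11   12
L[i]    1    1    2    1    1    2    2    2    2    1    3    3    4

3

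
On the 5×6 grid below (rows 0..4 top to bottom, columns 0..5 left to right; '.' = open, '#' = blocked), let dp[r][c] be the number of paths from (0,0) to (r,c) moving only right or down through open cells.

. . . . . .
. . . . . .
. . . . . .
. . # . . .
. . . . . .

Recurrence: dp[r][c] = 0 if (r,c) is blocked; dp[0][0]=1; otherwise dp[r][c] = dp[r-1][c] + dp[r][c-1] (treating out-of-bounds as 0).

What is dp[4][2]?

r\c   0   1   2   3   4   5
  0   1   1   1   1   1   1
  1   1   2   3   4   5   6
  2   1   3   6  10  15  21
  3   1   4   0  10  25  46
  4   1   5   5  15  40  86

5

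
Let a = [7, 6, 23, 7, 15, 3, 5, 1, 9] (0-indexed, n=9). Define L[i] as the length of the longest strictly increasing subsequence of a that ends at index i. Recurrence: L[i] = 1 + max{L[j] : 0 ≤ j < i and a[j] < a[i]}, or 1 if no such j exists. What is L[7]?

   i    0    1    2    3    4    5    6    7    8
a[i]    7    6   23    7   15    3    5    1    9
L[i]    1    1    2    2    3    1    2    1    3

1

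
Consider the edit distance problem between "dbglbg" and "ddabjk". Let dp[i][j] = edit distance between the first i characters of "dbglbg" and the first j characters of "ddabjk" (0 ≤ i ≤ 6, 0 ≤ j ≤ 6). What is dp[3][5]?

3

   ''  d  d  a  b  j  k
''  0  1  2  3  4  5  6
 d  1  0  1  2  3  4  5
 b  2  1  1  2  2  3  4
 g  3  2  2  2  3  3  4
 l  4  3  3  3  3  4  4
 b  5  4  4  4  3  4  5
 g  6  5  5  5  4  4  5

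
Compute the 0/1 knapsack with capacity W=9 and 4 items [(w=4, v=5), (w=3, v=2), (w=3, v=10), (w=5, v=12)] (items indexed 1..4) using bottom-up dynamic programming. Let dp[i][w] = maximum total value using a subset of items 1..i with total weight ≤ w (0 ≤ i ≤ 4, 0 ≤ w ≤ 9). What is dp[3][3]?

i\w   0   1   2   3   4   5   6   7   8   9
  0   0   0   0   0   0   0   0   0   0   0
  1   0   0   0   0   5   5   5   5   5   5
  2   0   0   0   2   5   5   5   7   7   7
  3   0   0   0  10  10  10  12  15  15  15
  4   0   0   0  10  10  12  12  15  22  22

10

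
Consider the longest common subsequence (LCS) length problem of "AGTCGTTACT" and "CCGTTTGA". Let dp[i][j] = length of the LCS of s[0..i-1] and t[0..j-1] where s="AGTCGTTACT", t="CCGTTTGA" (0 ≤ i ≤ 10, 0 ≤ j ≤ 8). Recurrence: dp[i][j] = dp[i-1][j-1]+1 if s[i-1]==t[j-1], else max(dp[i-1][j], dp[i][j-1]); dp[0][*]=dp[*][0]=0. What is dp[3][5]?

2

   ''  C  C  G  T  T  T  G  A
''  0  0  0  0  0  0  0  0  0
 A  0  0  0  0  0  0  0  0  1
 G  0  0  0  1  1  1  1  1  1
 T  0  0  0  1  2  2  2  2  2
 C  0  1  1  1  2  2  2  2  2
 G  0  1  1  2  2  2  2  3  3
 T  0  1  1  2  3  3  3  3  3
 T  0  1  1  2  3  4  4  4  4
 A  0  1  1  2  3  4  4  4  5
 C  0  1  2  2  3  4  4  4  5
 T  0  1  2  2  3  4  5  5  5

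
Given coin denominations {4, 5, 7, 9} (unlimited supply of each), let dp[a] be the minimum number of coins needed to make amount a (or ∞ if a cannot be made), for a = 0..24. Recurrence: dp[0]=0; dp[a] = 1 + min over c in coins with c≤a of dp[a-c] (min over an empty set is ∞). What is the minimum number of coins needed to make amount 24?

 a  0  1  2  3  4  5  6  7  8  9 10 11 12 13 14 15 16 17 18 19 20 21 22 23 24
dp  0  -  -  -  1  1  -  1  2  1  2  2  2  2  2  3  2  3  2  3  3  3  3  3  4
(- denotes ∞ / unreachable)

4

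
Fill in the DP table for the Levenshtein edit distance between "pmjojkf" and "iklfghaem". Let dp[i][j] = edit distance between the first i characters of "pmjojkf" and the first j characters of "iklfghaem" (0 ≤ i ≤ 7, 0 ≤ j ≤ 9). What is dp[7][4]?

6

   ''  i  k  l  f  g  h  a  e  m
''  0  1  2  3  4  5  6  7  8  9
 p  1  1  2  3  4  5  6  7  8  9
 m  2  2  2  3  4  5  6  7  8  8
 j  3  3  3  3  4  5  6  7  8  9
 o  4  4  4  4  4  5  6  7  8  9
 j  5  5  5  5  5  5  6  7  8  9
 k  6  6  5  6  6  6  6  7  8  9
 f  7  7  6  6  6  7  7  7  8  9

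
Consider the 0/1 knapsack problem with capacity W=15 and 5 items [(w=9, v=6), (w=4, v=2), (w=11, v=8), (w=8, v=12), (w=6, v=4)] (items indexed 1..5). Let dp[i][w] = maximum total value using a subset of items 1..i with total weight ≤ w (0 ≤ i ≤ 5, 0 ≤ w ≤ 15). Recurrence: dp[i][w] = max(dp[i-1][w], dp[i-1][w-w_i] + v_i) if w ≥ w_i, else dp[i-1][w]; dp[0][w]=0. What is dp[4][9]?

12

i\w   0   1   2   3   4   5   6   7   8   9  10  11  12  13  14  15
  0   0   0   0   0   0   0   0   0   0   0   0   0   0   0   0   0
  1   0   0   0   0   0   0   0   0   0   6   6   6   6   6   6   6
  2   0   0   0   0   2   2   2   2   2   6   6   6   6   8   8   8
  3   0   0   0   0   2   2   2   2   2   6   6   8   8   8   8  10
  4   0   0   0   0   2   2   2   2  12  12  12  12  14  14  14  14
  5   0   0   0   0   2   2   4   4  12  12  12  12  14  14  16  16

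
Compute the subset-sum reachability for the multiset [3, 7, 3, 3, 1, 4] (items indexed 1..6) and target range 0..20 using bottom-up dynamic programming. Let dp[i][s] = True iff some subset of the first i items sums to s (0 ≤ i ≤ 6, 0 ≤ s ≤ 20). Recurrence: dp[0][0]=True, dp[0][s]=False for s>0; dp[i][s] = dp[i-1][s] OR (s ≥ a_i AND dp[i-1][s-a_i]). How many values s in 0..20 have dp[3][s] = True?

6

i\s   0   1   2   3   4   5   6   7   8   9  10  11  12  13  14  15  16  17  18  19  20
  0   T   F   F   F   F   F   F   F   F   F   F   F   F   F   F   F   F   F   F   F   F
  1   T   F   F   T   F   F   F   F   F   F   F   F   F   F   F   F   F   F   F   F   F
  2   T   F   F   T   F   F   F   T   F   F   T   F   F   F   F   F   F   F   F   F   F
  3   T   F   F   T   F   F   T   T   F   F   T   F   F   T   F   F   F   F   F   F   F
  4   T   F   F   T   F   F   T   T   F   T   T   F   F   T   F   F   T   F   F   F   F
  5   T   T   F   T   T   F   T   T   T   T   T   T   F   T   T   F   T   T   F   F   F
  6   T   T   F   T   T   T   T   T   T   T   T   T   T   T   T   T   T   T   T   F   T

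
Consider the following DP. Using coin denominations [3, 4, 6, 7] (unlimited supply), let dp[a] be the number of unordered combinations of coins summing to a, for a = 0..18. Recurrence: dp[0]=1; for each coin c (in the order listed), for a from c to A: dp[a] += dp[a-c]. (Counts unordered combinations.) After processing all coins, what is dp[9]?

2

after  coin     0     1     2     3     4     5     6     7     8     9    10    11    12    13    14    15    16    17    18
          3     1     0     0     1     0     0     1     0     0     1     0     0     1     0     0     1     0     0     1
          4     1     0     0     1     1     0     1     1     1     1     1     1     2     1     1     2     2     1     2
          6     1     0     0     1     1     0     2     1     1     2     2     1     4     2     2     4     4     2     6
          7     1     0     0     1     1     0     2     2     1     2     3     2     4     4     4     5     6     5     8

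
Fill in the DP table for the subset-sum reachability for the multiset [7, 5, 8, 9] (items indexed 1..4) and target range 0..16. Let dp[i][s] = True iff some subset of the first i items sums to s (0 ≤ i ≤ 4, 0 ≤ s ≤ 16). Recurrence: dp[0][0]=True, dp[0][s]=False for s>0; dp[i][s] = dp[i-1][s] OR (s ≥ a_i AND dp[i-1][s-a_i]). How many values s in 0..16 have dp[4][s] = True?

i\s   0   1   2   3   4   5   6   7   8   9  10  11  12  13  14  15  16
  0   T   F   F   F   F   F   F   F   F   F   F   F   F   F   F   F   F
  1   T   F   F   F   F   F   F   T   F   F   F   F   F   F   F   F   F
  2   T   F   F   F   F   T   F   T   F   F   F   F   T   F   F   F   F
  3   T   F   F   F   F   T   F   T   T   F   F   F   T   T   F   T   F
  4   T   F   F   F   F   T   F   T   T   T   F   F   T   T   T   T   T

10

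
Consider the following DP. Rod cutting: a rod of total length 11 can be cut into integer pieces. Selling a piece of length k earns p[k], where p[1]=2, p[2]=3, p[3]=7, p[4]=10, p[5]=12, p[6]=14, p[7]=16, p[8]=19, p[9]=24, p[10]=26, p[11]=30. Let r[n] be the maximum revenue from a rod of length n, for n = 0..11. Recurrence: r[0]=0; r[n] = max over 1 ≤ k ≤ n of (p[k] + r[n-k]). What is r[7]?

17

   n    0    1    2    3    4    5    6    7    8    9   10   11
r[n]    0    2    4    7   10   12   14   17   20   24   26   30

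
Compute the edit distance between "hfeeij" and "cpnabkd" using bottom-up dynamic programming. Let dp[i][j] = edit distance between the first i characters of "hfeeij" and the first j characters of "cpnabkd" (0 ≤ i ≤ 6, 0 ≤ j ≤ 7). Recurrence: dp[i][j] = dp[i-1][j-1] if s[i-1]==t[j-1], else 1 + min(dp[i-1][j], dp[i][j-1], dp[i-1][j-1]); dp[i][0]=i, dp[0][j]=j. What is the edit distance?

   ''  c  p  n  a  b  k  d
''  0  1  2  3  4  5  6  7
 h  1  1  2  3  4  5  6  7
 f  2  2  2  3  4  5  6  7
 e  3  3  3  3  4  5  6  7
 e  4  4  4  4  4  5  6  7
 i  5  5  5  5  5  5  6  7
 j  6  6  6  6  6  6  6  7

7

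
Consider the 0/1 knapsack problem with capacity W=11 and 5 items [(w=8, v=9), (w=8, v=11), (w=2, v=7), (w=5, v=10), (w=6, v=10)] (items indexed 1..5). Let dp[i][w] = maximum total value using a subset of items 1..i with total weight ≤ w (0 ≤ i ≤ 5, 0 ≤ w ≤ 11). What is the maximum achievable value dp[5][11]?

i\w   0   1   2   3   4   5   6   7   8   9  10  11
  0   0   0   0   0   0   0   0   0   0   0   0   0
  1   0   0   0   0   0   0   0   0   9   9   9   9
  2   0   0   0   0   0   0   0   0  11  11  11  11
  3   0   0   7   7   7   7   7   7  11  11  18  18
  4   0   0   7   7   7  10  10  17  17  17  18  18
  5   0   0   7   7   7  10  10  17  17  17  18  20

20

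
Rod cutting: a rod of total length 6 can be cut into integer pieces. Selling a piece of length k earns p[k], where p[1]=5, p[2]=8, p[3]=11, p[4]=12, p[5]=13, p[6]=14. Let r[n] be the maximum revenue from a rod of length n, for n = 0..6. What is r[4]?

   n    0    1    2    3    4    5    6
r[n]    0    5   10   15   20   25   30

20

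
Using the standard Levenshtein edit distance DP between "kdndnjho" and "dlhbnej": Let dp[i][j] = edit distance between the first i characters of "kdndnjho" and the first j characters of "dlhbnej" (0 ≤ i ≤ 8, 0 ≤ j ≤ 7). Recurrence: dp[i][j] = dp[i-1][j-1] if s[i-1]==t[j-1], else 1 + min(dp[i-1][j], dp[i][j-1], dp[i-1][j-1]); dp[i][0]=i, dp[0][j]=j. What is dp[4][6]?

   ''  d  l  h  b  n  e  j
''  0  1  2  3  4  5  6  7
 k  1  1  2  3  4  5  6  7
 d  2  1  2  3  4  5  6  7
 n  3  2  2  3  4  4  5  6
 d  4  3  3  3  4  5  5  6
 n  5  4  4  4  4  4  5  6
 j  6  5  5  5  5  5  5  5
 h  7  6  6  5  6  6  6  6
 o  8  7  7  6  6  7  7  7

5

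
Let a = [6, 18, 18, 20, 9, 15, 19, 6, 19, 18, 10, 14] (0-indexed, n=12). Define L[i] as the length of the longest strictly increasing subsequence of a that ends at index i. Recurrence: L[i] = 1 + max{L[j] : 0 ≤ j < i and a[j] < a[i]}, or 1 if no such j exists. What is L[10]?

   i    0    1    2    3    4    5    6    7    8    9   10   11
a[i]    6   18   18   20    9   15   19    6   19   18   10   14
L[i]    1    2    2    3    2    3    4    1    4    4    3    4

3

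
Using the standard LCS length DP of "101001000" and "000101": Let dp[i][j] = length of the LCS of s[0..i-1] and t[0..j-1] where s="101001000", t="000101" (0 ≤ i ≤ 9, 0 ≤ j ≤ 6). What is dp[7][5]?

   ''  0  0  0  1  0  1
''  0  0  0  0  0  0  0
 1  0  0  0  0  1  1  1
 0  0  1  1  1  1  2  2
 1  0  1  1  1  2  2  3
 0  0  1  2  2  2  3  3
 0  0  1  2  3  3  3  3
 1  0  1  2  3  4  4  4
 0  0  1  2  3  4  5  5
 0  0  1  2  3  4  5  5
 0  0  1  2  3  4  5  5

5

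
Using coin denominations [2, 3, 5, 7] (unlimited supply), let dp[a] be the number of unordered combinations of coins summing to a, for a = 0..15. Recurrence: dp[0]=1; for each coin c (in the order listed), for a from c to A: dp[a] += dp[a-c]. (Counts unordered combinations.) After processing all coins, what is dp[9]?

4

after  coin     0     1     2     3     4     5     6     7     8     9    10    11    12    13    14    15
          2     1     0     1     0     1     0     1     0     1     0     1     0     1     0     1     0
          3     1     0     1     1     1     1     2     1     2     2     2     2     3     2     3     3
          5     1     0     1     1     1     2     2     2     3     3     4     4     5     5     6     7
          7     1     0     1     1     1     2     2     3     3     4     5     5     7     7     9    10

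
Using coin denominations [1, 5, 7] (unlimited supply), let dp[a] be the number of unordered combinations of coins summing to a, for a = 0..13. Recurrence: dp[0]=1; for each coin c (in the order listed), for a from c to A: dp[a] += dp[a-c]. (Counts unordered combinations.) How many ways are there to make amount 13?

after  coin     0     1     2     3     4     5     6     7     8     9    10    11    12    13
          1     1     1     1     1     1     1     1     1     1     1     1     1     1     1
          5     1     1     1     1     1     2     2     2     2     2     3     3     3     3
          7     1     1     1     1     1     2     2     3     3     3     4     4     5     5

5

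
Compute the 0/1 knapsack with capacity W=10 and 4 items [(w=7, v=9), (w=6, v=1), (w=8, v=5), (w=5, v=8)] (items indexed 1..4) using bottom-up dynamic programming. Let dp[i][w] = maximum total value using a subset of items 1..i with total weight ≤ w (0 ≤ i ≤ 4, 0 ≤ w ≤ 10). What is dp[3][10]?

i\w   0   1   2   3   4   5   6   7   8   9  10
  0   0   0   0   0   0   0   0   0   0   0   0
  1   0   0   0   0   0   0   0   9   9   9   9
  2   0   0   0   0   0   0   1   9   9   9   9
  3   0   0   0   0   0   0   1   9   9   9   9
  4   0   0   0   0   0   8   8   9   9   9   9

9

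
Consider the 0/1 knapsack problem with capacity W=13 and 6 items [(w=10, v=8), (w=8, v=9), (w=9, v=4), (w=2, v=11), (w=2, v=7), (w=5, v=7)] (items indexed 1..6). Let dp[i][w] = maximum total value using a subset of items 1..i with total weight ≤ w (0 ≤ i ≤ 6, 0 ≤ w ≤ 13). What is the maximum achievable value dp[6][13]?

27

i\w   0   1   2   3   4   5   6   7   8   9  10  11  12  13
  0   0   0   0   0   0   0   0   0   0   0   0   0   0   0
  1   0   0   0   0   0   0   0   0   0   0   8   8   8   8
  2   0   0   0   0   0   0   0   0   9   9   9   9   9   9
  3   0   0   0   0   0   0   0   0   9   9   9   9   9   9
  4   0   0  11  11  11  11  11  11  11  11  20  20  20  20
  5   0   0  11  11  18  18  18  18  18  18  20  20  27  27
  6   0   0  11  11  18  18  18  18  18  25  25  25  27  27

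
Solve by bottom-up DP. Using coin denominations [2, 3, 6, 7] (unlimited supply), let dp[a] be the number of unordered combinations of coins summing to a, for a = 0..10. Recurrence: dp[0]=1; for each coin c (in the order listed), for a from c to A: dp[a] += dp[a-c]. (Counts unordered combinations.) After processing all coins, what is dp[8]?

3

after  coin     0     1     2     3     4     5     6     7     8     9    10
          2     1     0     1     0     1     0     1     0     1     0     1
          3     1     0     1     1     1     1     2     1     2     2     2
          6     1     0     1     1     1     1     3     1     3     3     3
          7     1     0     1     1     1     1     3     2     3     4     4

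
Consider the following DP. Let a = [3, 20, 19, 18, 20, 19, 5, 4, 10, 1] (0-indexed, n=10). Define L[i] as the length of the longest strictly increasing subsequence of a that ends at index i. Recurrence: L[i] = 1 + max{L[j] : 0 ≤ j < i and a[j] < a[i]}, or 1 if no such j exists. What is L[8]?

   i    0    1    2    3    4    5    6    7    8    9
a[i]    3   20   19   18   20   19    5    4   10    1
L[i]    1    2    2    2    3    3    2    2    3    1

3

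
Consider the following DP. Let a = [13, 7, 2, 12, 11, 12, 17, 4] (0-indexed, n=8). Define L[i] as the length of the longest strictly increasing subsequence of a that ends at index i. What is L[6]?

4

   i    0    1    2    3    4    5    6    7
a[i]   13    7    2   12   11   12   17    4
L[i]    1    1    1    2    2    3    4    2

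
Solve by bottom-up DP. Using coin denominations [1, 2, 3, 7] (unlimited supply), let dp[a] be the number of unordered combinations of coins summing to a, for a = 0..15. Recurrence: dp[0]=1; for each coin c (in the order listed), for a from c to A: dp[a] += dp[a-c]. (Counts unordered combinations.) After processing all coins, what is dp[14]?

33

after  coin     0     1     2     3     4     5     6     7     8     9    10    11    12    13    14    15
          1     1     1     1     1     1     1     1     1     1     1     1     1     1     1     1     1
          2     1     1     2     2     3     3     4     4     5     5     6     6     7     7     8     8
          3     1     1     2     3     4     5     7     8    10    12    14    16    19    21    24    27
          7     1     1     2     3     4     5     7     9    11    14    17    20    24    28    33    38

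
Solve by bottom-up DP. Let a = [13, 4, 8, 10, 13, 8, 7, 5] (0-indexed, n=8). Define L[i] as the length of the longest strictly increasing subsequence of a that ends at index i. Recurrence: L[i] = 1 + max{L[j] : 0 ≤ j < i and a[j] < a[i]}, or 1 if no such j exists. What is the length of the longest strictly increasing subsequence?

   i    0    1    2    3    4    5    6    7
a[i]   13    4    8   10   13    8    7    5
L[i]    1    1    2    3    4    2    2    2

4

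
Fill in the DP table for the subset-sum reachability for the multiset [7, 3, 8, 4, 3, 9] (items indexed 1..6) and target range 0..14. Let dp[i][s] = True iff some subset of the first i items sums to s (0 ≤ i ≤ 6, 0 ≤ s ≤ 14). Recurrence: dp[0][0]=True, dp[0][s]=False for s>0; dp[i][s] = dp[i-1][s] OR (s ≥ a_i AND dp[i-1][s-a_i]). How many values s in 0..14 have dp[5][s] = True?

11

i\s   0   1   2   3   4   5   6   7   8   9  10  11  12  13  14
  0   T   F   F   F   F   F   F   F   F   F   F   F   F   F   F
  1   T   F   F   F   F   F   F   T   F   F   F   F   F   F   F
  2   T   F   F   T   F   F   F   T   F   F   T   F   F   F   F
  3   T   F   F   T   F   F   F   T   T   F   T   T   F   F   F
  4   T   F   F   T   T   F   F   T   T   F   T   T   T   F   T
  5   T   F   F   T   T   F   T   T   T   F   T   T   T   T   T
  6   T   F   F   T   T   F   T   T   T   T   T   T   T   T   T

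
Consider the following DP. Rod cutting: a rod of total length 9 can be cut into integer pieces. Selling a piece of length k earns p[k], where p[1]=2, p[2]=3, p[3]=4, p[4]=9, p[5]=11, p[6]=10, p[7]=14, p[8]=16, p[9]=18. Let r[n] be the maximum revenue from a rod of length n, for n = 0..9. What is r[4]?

9

   n    0    1    2    3    4    5    6    7    8    9
r[n]    0    2    4    6    9   11   13   15   18   20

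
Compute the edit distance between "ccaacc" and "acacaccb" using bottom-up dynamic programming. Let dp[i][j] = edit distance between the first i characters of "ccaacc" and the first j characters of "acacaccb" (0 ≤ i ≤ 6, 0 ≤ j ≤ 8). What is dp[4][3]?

2

   ''  a  c  a  c  a  c  c  b
''  0  1  2  3  4  5  6  7  8
 c  1  1  1  2  3  4  5  6  7
 c  2  2  1  2  2  3  4  5  6
 a  3  2  2  1  2  2  3  4  5
 a  4  3  3  2  2  2  3  4  5
 c  5  4  3  3  2  3  2  3  4
 c  6  5  4  4  3  3  3  2  3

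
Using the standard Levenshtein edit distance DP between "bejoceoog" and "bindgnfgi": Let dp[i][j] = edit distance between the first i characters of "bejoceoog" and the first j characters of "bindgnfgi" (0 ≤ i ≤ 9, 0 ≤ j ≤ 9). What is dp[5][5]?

4

   ''  b  i  n  d  g  n  f  g  i
''  0  1  2  3  4  5  6  7  8  9
 b  1  0  1  2  3  4  5  6  7  8
 e  2  1  1  2  3  4  5  6  7  8
 j  3  2  2  2  3  4  5  6  7  8
 o  4  3  3  3  3  4  5  6  7  8
 c  5  4  4  4  4  4  5  6  7  8
 e  6  5  5  5  5  5  5  6  7  8
 o  7  6  6  6  6  6  6  6  7  8
 o  8  7  7  7  7  7  7  7  7  8
 g  9  8  8  8  8  7  8  8  7  8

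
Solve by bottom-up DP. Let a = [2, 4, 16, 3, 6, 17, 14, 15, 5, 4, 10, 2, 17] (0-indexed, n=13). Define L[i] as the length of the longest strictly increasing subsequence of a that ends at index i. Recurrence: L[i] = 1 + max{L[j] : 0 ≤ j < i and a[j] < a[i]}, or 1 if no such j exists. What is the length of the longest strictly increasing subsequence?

6

   i    0    1    2    3    4    5    6    7    8    9   10   11   12
a[i]    2    4   16    3    6   17   14   15    5    4   10    2   17
L[i]    1    2    3    2    3    4    4    5    3    3    4    1    6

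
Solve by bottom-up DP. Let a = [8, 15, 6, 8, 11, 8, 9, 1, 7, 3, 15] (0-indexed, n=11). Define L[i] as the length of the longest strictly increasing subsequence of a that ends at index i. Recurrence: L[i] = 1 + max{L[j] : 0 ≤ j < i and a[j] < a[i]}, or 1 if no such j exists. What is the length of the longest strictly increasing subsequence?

   i    0    1    2    3    4    5    6    7    8    9   10
a[i]    8   15    6    8   11    8    9    1    7    3   15
L[i]    1    2    1    2    3    2    3    1    2    2    4

4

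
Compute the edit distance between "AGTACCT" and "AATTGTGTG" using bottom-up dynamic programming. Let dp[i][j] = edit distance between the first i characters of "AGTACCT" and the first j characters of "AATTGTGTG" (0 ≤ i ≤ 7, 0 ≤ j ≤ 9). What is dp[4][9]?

6

   ''  A  A  T  T  G  T  G  T  G
''  0  1  2  3  4  5  6  7  8  9
 A  1  0  1  2  3  4  5  6  7  8
 G  2  1  1  2  3  3  4  5  6  7
 T  3  2  2  1  2  3  3  4  5  6
 A  4  3  2  2  2  3  4  4  5  6
 C  5  4  3  3  3  3  4  5  5  6
 C  6  5  4  4  4  4  4  5  6  6
 T  7  6  5  4  4  5  4  5  5  6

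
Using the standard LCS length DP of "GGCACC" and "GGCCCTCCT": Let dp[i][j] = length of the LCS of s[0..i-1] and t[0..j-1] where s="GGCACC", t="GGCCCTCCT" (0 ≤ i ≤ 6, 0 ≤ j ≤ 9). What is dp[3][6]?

   ''  G  G  C  C  C  T  C  C  T
''  0  0  0  0  0  0  0  0  0  0
 G  0  1  1  1  1  1  1  1  1  1
 G  0  1  2  2  2  2  2  2  2  2
 C  0  1  2  3  3  3  3  3  3  3
 A  0  1  2  3  3  3  3  3  3  3
 C  0  1  2  3  4  4  4  4  4  4
 C  0  1  2  3  4  5  5  5  5  5

3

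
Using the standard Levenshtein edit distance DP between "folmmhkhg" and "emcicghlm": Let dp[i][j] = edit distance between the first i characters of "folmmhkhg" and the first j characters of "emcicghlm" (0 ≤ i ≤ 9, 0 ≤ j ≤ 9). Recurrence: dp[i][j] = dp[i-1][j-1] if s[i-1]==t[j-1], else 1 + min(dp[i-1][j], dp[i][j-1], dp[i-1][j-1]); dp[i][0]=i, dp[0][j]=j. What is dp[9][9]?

   ''  e  m  c  i  c  g  h  l  m
''  0  1  2  3  4  5  6  7  8  9
 f  1  1  2  3  4  5  6  7  8  9
 o  2  2  2  3  4  5  6  7  8  9
 l  3  3  3  3  4  5  6  7  7  8
 m  4  4  3  4  4  5  6  7  8  7
 m  5  5  4  4  5  5  6  7  8  8
 h  6  6  5  5  5  6  6  6  7  8
 k  7  7  6  6  6  6  7  7  7  8
 h  8  8  7  7  7  7  7  7  8  8
 g  9  9  8  8  8  8  7  8  8  9

9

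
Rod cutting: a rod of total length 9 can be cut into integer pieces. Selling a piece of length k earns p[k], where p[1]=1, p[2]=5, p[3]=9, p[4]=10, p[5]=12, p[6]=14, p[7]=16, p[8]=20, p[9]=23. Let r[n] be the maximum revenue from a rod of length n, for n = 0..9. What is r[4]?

   n    0    1    2    3    4    5    6    7    8    9
r[n]    0    1    5    9   10   14   18   19   23   27

10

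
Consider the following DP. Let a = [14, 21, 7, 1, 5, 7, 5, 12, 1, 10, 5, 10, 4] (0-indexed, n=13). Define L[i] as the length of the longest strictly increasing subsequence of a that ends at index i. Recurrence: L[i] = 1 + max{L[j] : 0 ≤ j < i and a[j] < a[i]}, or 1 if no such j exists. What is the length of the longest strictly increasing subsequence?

4

   i    0    1    2    3    4    5    6    7    8    9   10   11   12
a[i]   14   21    7    1    5    7    5   12    1   10    5   10    4
L[i]    1    2    1    1    2    3    2    4    1    4    2    4    2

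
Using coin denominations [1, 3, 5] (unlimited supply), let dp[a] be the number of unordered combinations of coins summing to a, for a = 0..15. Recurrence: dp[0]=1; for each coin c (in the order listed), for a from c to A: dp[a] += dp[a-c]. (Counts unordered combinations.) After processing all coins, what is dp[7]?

4

after  coin     0     1     2     3     4     5     6     7     8     9    10    11    12    13    14    15
          1     1     1     1     1     1     1     1     1     1     1     1     1     1     1     1     1
          3     1     1     1     2     2     2     3     3     3     4     4     4     5     5     5     6
          5     1     1     1     2     2     3     4     4     5     6     7     8     9    10    11    13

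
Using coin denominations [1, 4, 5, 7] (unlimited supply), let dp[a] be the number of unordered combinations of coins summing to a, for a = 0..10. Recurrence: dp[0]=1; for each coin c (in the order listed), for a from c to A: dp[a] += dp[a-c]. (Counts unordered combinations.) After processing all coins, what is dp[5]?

after  coin     0     1     2     3     4     5     6     7     8     9    10
          1     1     1     1     1     1     1     1     1     1     1     1
          4     1     1     1     1     2     2     2     2     3     3     3
          5     1     1     1     1     2     3     3     3     4     5     6
          7     1     1     1     1     2     3     3     4     5     6     7

3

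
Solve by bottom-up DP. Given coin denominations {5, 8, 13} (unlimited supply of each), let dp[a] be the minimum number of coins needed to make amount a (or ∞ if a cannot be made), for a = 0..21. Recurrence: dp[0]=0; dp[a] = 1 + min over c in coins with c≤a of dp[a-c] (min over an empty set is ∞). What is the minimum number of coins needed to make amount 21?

 a  0  1  2  3  4  5  6  7  8  9 10 11 12 13 14 15 16 17 18 19 20 21
dp  0  -  -  -  -  1  -  -  1  -  2  -  -  1  -  3  2  -  2  -  4  2
(- denotes ∞ / unreachable)

2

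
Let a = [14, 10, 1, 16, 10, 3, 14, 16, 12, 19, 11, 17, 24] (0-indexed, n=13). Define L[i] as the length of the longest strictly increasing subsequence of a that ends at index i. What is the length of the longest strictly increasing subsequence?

6

   i    0    1    2    3    4    5    6    7    8    9   10   11   12
a[i]   14   10    1   16   10    3   14   16   12   19   11   17   24
L[i]    1    1    1    2    2    2    3    4    3    5    3    5    6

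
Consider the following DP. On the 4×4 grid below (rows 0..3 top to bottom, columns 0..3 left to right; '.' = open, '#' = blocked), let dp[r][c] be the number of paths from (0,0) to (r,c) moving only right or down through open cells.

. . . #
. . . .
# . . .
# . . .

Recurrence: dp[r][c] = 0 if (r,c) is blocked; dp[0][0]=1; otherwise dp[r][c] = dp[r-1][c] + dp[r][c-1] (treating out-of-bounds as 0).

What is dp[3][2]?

7

r\c   0   1   2   3
  0   1   1   1   0
  1   1   2   3   3
  2   0   2   5   8
  3   0   2   7  15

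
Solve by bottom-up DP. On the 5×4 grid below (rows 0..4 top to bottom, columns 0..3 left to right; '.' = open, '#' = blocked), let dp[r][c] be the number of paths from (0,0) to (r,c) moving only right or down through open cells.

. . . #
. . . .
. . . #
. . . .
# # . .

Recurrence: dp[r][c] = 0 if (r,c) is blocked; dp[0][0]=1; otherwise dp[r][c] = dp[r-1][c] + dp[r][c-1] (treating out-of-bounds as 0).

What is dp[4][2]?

10

r\c   0   1   2   3
  0   1   1   1   0
  1   1   2   3   3
  2   1   3   6   0
  3   1   4  10  10
  4   0   0  10  20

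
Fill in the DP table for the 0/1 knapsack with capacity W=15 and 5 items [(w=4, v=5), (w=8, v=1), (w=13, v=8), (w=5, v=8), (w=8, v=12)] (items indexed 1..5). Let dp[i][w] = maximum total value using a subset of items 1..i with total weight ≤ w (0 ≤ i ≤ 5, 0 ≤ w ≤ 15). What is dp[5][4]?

5

i\w   0   1   2   3   4   5   6   7   8   9  10  11  12  13  14  15
  0   0   0   0   0   0   0   0   0   0   0   0   0   0   0   0   0
  1   0   0   0   0   5   5   5   5   5   5   5   5   5   5   5   5
  2   0   0   0   0   5   5   5   5   5   5   5   5   6   6   6   6
  3   0   0   0   0   5   5   5   5   5   5   5   5   6   8   8   8
  4   0   0   0   0   5   8   8   8   8  13  13  13  13  13  13  13
  5   0   0   0   0   5   8   8   8  12  13  13  13  17  20  20  20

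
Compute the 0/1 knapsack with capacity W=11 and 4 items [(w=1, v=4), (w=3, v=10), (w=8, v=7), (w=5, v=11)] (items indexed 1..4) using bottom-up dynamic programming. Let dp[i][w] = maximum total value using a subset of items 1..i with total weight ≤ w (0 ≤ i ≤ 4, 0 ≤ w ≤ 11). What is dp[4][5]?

i\w   0   1   2   3   4   5   6   7   8   9  10  11
  0   0   0   0   0   0   0   0   0   0   0   0   0
  1   0   4   4   4   4   4   4   4   4   4   4   4
  2   0   4   4  10  14  14  14  14  14  14  14  14
  3   0   4   4  10  14  14  14  14  14  14  14  17
  4   0   4   4  10  14  14  15  15  21  25  25  25

14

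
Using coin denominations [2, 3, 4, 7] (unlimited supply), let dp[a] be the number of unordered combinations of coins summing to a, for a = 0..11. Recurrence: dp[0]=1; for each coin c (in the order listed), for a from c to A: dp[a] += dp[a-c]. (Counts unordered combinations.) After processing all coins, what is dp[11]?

after  coin     0     1     2     3     4     5     6     7     8     9    10    11
          2     1     0     1     0     1     0     1     0     1     0     1     0
          3     1     0     1     1     1     1     2     1     2     2     2     2
          4     1     0     1     1     2     1     3     2     4     3     5     4
          7     1     0     1     1     2     1     3     3     4     4     6     6

6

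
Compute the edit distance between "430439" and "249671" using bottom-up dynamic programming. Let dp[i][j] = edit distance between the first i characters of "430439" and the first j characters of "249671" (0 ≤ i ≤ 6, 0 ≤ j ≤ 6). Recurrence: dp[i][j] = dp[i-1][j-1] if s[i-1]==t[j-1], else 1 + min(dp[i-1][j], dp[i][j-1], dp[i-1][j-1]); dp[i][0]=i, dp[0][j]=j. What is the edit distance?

   ''  2  4  9  6  7  1
''  0  1  2  3  4  5  6
 4  1  1  1  2  3  4  5
 3  2  2  2  2  3  4  5
 0  3  3  3  3  3  4  5
 4  4  4  3  4  4  4  5
 3  5  5  4  4  5  5  5
 9  6  6  5  4  5  6  6

6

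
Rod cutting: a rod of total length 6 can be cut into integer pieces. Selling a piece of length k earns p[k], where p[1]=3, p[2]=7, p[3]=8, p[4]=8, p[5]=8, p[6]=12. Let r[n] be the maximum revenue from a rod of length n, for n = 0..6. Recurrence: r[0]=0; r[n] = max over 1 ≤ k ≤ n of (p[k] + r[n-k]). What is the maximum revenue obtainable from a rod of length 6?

   n    0    1    2    3    4    5    6
r[n]    0    3    7   10   14   17   21

21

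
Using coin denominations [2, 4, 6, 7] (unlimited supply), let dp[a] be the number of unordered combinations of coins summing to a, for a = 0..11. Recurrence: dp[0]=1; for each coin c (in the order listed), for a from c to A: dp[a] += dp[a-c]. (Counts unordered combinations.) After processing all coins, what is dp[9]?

after  coin     0     1     2     3     4     5     6     7     8     9    10    11
          2     1     0     1     0     1     0     1     0     1     0     1     0
          4     1     0     1     0     2     0     2     0     3     0     3     0
          6     1     0     1     0     2     0     3     0     4     0     5     0
          7     1     0     1     0     2     0     3     1     4     1     5     2

1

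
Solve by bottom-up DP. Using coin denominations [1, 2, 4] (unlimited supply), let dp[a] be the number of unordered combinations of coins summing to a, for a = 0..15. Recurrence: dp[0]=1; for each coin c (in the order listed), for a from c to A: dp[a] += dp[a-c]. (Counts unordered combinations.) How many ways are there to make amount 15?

after  coin     0     1     2     3     4     5     6     7     8     9    10    11    12    13    14    15
          1     1     1     1     1     1     1     1     1     1     1     1     1     1     1     1     1
          2     1     1     2     2     3     3     4     4     5     5     6     6     7     7     8     8
          4     1     1     2     2     4     4     6     6     9     9    12    12    16    16    20    20

20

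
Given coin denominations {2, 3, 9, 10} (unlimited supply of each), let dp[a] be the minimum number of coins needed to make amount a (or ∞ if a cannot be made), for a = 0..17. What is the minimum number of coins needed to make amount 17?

 a  0  1  2  3  4  5  6  7  8  9 10 11 12 13 14 15 16 17
dp  0  -  1  1  2  2  2  3  3  1  1  2  2  2  3  3  3  4
(- denotes ∞ / unreachable)

4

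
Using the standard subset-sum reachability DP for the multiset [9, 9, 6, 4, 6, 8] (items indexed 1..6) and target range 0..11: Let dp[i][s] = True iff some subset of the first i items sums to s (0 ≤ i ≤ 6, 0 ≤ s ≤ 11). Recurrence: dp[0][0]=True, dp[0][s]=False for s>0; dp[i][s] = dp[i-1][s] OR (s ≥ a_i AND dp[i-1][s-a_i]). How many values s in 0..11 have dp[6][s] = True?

6

i\s   0   1   2   3   4   5   6   7   8   9  10  11
  0   T   F   F   F   F   F   F   F   F   F   F   F
  1   T   F   F   F   F   F   F   F   F   T   F   F
  2   T   F   F   F   F   F   F   F   F   T   F   F
  3   T   F   F   F   F   F   T   F   F   T   F   F
  4   T   F   F   F   T   F   T   F   F   T   T   F
  5   T   F   F   F   T   F   T   F   F   T   T   F
  6   T   F   F   F   T   F   T   F   T   T   T   F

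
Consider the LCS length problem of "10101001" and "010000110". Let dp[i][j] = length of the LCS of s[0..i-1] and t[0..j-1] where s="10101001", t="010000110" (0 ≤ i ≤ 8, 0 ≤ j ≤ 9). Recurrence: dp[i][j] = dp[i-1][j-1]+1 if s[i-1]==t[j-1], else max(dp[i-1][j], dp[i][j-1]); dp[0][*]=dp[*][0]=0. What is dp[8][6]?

5

   ''  0  1  0  0  0  0  1  1  0
''  0  0  0  0  0  0  0  0  0  0
 1  0  0  1  1  1  1  1  1  1  1
 0  0  1  1  2  2  2  2  2  2  2
 1  0  1  2  2  2  2  2  3  3  3
 0  0  1  2  3  3  3  3  3  3  4
 1  0  1  2  3  3  3  3  4  4  4
 0  0  1  2  3  4  4  4  4  4  5
 0  0  1  2  3  4  5  5  5  5  5
 1  0  1  2  3  4  5  5  6  6  6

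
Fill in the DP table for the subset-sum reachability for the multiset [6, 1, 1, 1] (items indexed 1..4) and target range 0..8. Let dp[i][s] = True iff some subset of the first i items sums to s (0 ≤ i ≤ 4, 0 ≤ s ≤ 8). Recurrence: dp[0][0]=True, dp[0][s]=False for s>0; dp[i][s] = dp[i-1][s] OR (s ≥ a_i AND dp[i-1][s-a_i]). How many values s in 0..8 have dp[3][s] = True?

6

i\s   0   1   2   3   4   5   6   7   8
  0   T   F   F   F   F   F   F   F   F
  1   T   F   F   F   F   F   T   F   F
  2   T   T   F   F   F   F   T   T   F
  3   T   T   T   F   F   F   T   T   T
  4   T   T   T   T   F   F   T   T   T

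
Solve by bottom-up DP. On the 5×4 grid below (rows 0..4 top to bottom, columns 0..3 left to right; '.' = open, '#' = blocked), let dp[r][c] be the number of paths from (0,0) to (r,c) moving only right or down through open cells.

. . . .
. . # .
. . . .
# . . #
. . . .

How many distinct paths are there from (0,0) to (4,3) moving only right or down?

9

r\c   0   1   2   3
  0   1   1   1   1
  1   1   2   0   1
  2   1   3   3   4
  3   0   3   6   0
  4   0   3   9   9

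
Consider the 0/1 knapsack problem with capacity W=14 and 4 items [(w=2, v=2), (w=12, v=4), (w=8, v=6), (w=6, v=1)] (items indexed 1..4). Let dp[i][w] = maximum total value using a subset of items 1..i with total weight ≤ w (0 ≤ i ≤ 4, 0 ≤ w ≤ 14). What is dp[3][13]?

8

i\w   0   1   2   3   4   5   6   7   8   9  10  11  12  13  14
  0   0   0   0   0   0   0   0   0   0   0   0   0   0   0   0
  1   0   0   2   2   2   2   2   2   2   2   2   2   2   2   2
  2   0   0   2   2   2   2   2   2   2   2   2   2   4   4   6
  3   0   0   2   2   2   2   2   2   6   6   8   8   8   8   8
  4   0   0   2   2   2   2   2   2   6   6   8   8   8   8   8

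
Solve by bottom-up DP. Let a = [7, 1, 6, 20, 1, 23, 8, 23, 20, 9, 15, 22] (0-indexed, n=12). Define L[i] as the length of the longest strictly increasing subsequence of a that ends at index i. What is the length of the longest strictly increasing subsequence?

6

   i    0    1    2    3    4    5    6    7    8    9   10   11
a[i]    7    1    6   20    1   23    8   23   20    9   15   22
L[i]    1    1    2    3    1    4    3    4    4    4    5    6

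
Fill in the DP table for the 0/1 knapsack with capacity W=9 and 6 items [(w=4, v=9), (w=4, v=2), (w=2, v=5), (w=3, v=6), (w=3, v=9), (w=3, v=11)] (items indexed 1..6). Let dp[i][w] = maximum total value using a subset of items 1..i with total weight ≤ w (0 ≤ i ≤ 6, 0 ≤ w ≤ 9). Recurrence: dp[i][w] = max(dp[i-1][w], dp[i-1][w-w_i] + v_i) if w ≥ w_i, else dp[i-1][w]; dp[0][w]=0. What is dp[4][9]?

20

i\w   0   1   2   3   4   5   6   7   8   9
  0   0   0   0   0   0   0   0   0   0   0
  1   0   0   0   0   9   9   9   9   9   9
  2   0   0   0   0   9   9   9   9  11  11
  3   0   0   5   5   9   9  14  14  14  14
  4   0   0   5   6   9  11  14  15  15  20
  5   0   0   5   9   9  14  15  18  20  23
  6   0   0   5  11  11  16  20  20  25  26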